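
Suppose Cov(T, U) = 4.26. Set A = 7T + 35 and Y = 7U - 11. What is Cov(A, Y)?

Cov(A, Y) = 208.74

Cov(A, Y) = a·c·Cov(T, U) = 7·7·4.26 = 208.74. Additive constants drop out.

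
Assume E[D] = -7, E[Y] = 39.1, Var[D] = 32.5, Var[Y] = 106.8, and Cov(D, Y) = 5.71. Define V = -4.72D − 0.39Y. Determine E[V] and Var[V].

E[V] = (-4.72)·E[D] + (-0.39)·E[Y] = (-4.72)·(-7) + (-0.39)·39.1 = 17.791.
Var[V] = a²·Var[D] + b²·Var[Y] + 2ab·Cov(D, Y) with a = -4.72, b = -0.39.
= (-4.72)²·32.5 + (-0.39)²·106.8 + 2·(-4.72)·(-0.39)·5.71
= 724.048 + 16.24428 + 21.021936 = 761.314216.

E[V] = 17.791, Var[V] = 761.314216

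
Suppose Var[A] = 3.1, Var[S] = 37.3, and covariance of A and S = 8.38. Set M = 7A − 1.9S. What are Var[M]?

Var[M] = a²·Var[A] + b²·Var[S] + 2ab·covariance of A and S with a = 7, b = -1.9.
= 7²·3.1 + (-1.9)²·37.3 + 2·7·(-1.9)·8.38
= 151.9 + 134.653 + (-222.908) = 63.645.

Var[M] = 63.645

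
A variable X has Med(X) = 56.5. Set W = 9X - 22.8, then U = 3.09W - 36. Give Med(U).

Med(W) = 9·56.5 + (-22.8) = 485.7.
Med(U) = 3.09·485.7 + (-36) = 1464.813.

Med(U) = 1464.813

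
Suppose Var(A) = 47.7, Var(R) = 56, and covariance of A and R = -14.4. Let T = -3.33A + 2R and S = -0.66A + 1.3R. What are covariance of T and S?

covariance of T and S = 331.78066

By bilinearity, covariance of T and S = ac·Var(A) + bd·Var(R) + (ad+bc)·covariance of A and R, with a=-3.33, b=2, c=-0.66, d=1.3.
ac·Var(A) = (-3.33)·(-0.66)·47.7 = 104.83506
bd·Var(R) = 2·1.3·56 = 145.6
(ad+bc)·covariance of A and R = (-5.649)·(-14.4) = 81.3456
covariance of T and S = 104.83506 + 145.6 + 81.3456 = 331.78066.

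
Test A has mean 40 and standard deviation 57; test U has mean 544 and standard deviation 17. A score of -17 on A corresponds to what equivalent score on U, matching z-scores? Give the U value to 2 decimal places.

z = (-17 − 40)/57 = -1.
U = 544 + z·17 = 544 + (-17 − 40)·17/57 = 527.00.

U = 527.00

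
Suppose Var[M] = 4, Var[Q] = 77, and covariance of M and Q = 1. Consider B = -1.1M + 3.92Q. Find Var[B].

Var[B] = a²·Var[M] + b²·Var[Q] + 2ab·covariance of M and Q with a = -1.1, b = 3.92.
= (-1.1)²·4 + 3.92²·77 + 2·(-1.1)·3.92·1
= 4.84 + 1183.2128 + (-8.624) = 1179.4288.

Var[B] = 1179.4288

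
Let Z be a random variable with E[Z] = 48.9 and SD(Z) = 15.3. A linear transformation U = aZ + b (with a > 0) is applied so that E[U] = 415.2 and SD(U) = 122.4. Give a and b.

SD(U) = a·SD(Z) (a > 0), so a = 122.4/15.3 = 8.
E[U] = a·E[Z] + b, so b = 415.2 − 8·48.9 = 24.

a = 8, b = 24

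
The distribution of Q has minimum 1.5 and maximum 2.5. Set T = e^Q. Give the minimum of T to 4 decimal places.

min(T) = 4.4817

e^Q is increasing on this domain, so min(T) comes from min(Q) = 1.5: min(T) = exp(1.5) ≈ 4.4817.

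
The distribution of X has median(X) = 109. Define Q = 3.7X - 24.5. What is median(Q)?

median(Q) = 378.8

A linear map preserves order up to sign, so median(Q) = a·median(X) + b = 3.7·109 + (-24.5) = 378.8.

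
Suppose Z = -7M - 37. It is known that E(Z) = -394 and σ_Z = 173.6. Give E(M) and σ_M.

E(M) = 51, σ_M = 24.8

From Z = -7M - 37: E(Z) = a·E(M) + b, so E(M) = (E(Z) − b)/a = (-394 − (-37))/(-7) = 51.
σ_Z = |a|·σ_M, so σ_M = 173.6/|-7| = 24.8.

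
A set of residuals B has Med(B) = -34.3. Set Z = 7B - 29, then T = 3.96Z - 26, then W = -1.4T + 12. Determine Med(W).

Med(W) = 1540.2904

Med(Z) = 7·(-34.3) + (-29) = -269.1.
Med(T) = 3.96·(-269.1) + (-26) = -1091.636.
Med(W) = (-1.4)·(-1091.636) + 12 = 1540.2904.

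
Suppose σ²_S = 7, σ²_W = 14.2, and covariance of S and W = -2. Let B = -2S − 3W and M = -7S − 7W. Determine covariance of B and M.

By bilinearity, covariance of B and M = ac·σ²_S + bd·σ²_W + (ad+bc)·covariance of S and W, with a=-2, b=-3, c=-7, d=-7.
ac·σ²_S = (-2)·(-7)·7 = 98
bd·σ²_W = (-3)·(-7)·14.2 = 298.2
(ad+bc)·covariance of S and W = (35)·(-2) = -70
covariance of B and M = 98 + 298.2 + (-70) = 326.2.

covariance of B and M = 326.2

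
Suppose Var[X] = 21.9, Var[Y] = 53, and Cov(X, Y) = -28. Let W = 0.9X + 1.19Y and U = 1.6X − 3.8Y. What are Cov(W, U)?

Cov(W, U) = -165.682

By bilinearity, Cov(W, U) = ac·Var[X] + bd·Var[Y] + (ad+bc)·Cov(X, Y), with a=0.9, b=1.19, c=1.6, d=-3.8.
ac·Var[X] = 0.9·1.6·21.9 = 31.536
bd·Var[Y] = 1.19·(-3.8)·53 = -239.666
(ad+bc)·Cov(X, Y) = (-1.516)·(-28) = 42.448
Cov(W, U) = 31.536 + (-239.666) + 42.448 = -165.682.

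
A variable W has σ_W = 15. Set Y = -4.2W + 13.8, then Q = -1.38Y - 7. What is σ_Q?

σ_Y = |-4.2|·15 = 63.
σ_Q = |-1.38|·63 = 86.94.

σ_Q = 86.94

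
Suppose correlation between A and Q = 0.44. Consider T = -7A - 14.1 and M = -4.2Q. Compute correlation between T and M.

correlation between T and M = 0.44

Linear rescalings preserve correlation up to sign; here the slopes -7 and -4.2 have the same sign, so correlation between T and M = correlation between A and Q = 0.44.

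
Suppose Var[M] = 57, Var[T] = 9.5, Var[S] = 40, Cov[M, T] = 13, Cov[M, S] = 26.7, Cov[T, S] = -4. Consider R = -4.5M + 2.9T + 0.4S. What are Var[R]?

Var[R] = a²·Var[M] + b²·Var[T] + c²·Var[S] + 2ab·Cov[M, T] + 2ac·Cov[M, S] + 2bc·Cov[T, S], with a = -4.5, b = 2.9, c = 0.4.
= 1154.25 + 79.895 + 6.4 + (-339.3) + (-96.12) + (-9.28)
= 795.845.

Var[R] = 795.845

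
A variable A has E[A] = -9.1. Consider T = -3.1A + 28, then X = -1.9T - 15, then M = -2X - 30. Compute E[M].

E[M] = 213.598

E[T] = (-3.1)·(-9.1) + 28 = 56.21.
E[X] = (-1.9)·56.21 + (-15) = -121.799.
E[M] = (-2)·(-121.799) + (-30) = 213.598.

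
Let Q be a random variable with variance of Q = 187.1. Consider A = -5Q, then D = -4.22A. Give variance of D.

variance of D = 83298.791

variance of A = (-5)²·187.1 = 4677.5.
variance of D = (-4.22)²·4677.5 = 83298.791.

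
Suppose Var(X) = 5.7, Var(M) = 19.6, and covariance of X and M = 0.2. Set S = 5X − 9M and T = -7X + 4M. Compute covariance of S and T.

covariance of S and T = -888.5

By bilinearity, covariance of S and T = ac·Var(X) + bd·Var(M) + (ad+bc)·covariance of X and M, with a=5, b=-9, c=-7, d=4.
ac·Var(X) = 5·(-7)·5.7 = -199.5
bd·Var(M) = (-9)·4·19.6 = -705.6
(ad+bc)·covariance of X and M = (83)·0.2 = 16.6
covariance of S and T = -199.5 + (-705.6) + 16.6 = -888.5.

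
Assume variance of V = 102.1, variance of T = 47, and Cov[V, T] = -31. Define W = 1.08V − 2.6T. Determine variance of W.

variance of W = a²·variance of V + b²·variance of T + 2ab·Cov[V, T] with a = 1.08, b = -2.6.
= 1.08²·102.1 + (-2.6)²·47 + 2·1.08·(-2.6)·(-31)
= 119.08944 + 317.72 + 174.096 = 610.90544.

variance of W = 610.90544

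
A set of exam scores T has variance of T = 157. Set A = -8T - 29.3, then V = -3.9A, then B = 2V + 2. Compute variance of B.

variance of A = (-8)²·157 = 10048.
variance of V = (-3.9)²·10048 = 152830.08.
variance of B = 2²·152830.08 = 611320.32.

variance of B = 611320.32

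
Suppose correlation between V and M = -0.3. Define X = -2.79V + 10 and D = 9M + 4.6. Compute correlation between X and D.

correlation between X and D = 0.3

Linear rescalings preserve |correlation|; the slopes -2.79 and 9 have opposite signs, so the correlation flips sign: correlation between X and D = −correlation between V and M = 0.3.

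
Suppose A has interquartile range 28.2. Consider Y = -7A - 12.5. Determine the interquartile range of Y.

IQR(Y) = 197.4

Under Y = aA + b, IQR(Y) = |a|·IQR(A) = |-7|·28.2 = 197.4 (shifts cancel; spread scales by |a|).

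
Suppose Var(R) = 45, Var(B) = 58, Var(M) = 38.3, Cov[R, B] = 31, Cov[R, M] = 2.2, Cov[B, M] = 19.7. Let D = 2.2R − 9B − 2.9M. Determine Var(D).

Var(D) = a²·Var(R) + b²·Var(B) + c²·Var(M) + 2ab·Cov[R, B] + 2ac·Cov[R, M] + 2bc·Cov[B, M], with a = 2.2, b = -9, c = -2.9.
= 217.8 + 4698 + 322.103 + (-1227.6) + (-28.072) + 1028.34
= 5010.571.

Var(D) = 5010.571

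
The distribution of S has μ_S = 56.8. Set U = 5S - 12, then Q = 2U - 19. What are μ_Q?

μ_Q = 525

μ_U = 5·56.8 + (-12) = 272.
μ_Q = 2·272 + (-19) = 525.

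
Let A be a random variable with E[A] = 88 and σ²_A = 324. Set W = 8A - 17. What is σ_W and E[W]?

σ_W = 144, E[W] = 687

W = 8A - 17 is linear with a = 8, b = -17.
σ_A = √324 = 18.
σ_W = |a|·σ_A = |8|·18 = 144.
E[W] = a·E[A] + b = 8·88 + (-17) = 687.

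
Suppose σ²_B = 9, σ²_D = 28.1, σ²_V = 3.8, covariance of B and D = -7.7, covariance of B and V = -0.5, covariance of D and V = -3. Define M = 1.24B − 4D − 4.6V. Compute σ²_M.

σ²_M = a²·σ²_B + b²·σ²_D + c²·σ²_V + 2ab·covariance of B and D + 2ac·covariance of B and V + 2bc·covariance of D and V, with a = 1.24, b = -4, c = -4.6.
= 13.8384 + 449.6 + 80.408 + 76.384 + 5.704 + (-110.4)
= 515.5344.

σ²_M = 515.5344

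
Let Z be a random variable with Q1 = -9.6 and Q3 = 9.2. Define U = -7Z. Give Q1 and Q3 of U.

a = -7 < 0 reverses order: Q1(U) comes from Q3(Z), Q3(U) from Q1(Z).
Q1(U) = (-7)·9.2 = -64.4; Q3(U) = (-7)·(-9.6) = 67.2.

Q1(U) = -64.4, Q3(U) = 67.2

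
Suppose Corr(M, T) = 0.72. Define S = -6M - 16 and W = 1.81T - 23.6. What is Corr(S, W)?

Linear rescalings preserve |correlation|; the slopes -6 and 1.81 have opposite signs, so the correlation flips sign: Corr(S, W) = −Corr(M, T) = -0.72.

Corr(S, W) = -0.72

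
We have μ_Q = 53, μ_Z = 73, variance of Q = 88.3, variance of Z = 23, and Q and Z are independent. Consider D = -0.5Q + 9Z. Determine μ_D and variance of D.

μ_D = 630.5, variance of D = 1885.075

μ_D = (-0.5)·μ_Q + 9·μ_Z = (-0.5)·53 + 9·73 = 630.5.
variance of D = a²·variance of Q + b²·variance of Z + 2ab·Cov[Q, Z] with a = -0.5, b = 9.
Independence gives Cov[Q, Z] = 0.
= (-0.5)²·88.3 + 9²·23 + 2·(-0.5)·9·0
= 22.075 + 1863 + 0 = 1885.075.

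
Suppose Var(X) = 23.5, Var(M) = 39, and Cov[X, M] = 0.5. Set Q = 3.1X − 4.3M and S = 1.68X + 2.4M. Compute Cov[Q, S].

Cov[Q, S] = -279.984

By bilinearity, Cov[Q, S] = ac·Var(X) + bd·Var(M) + (ad+bc)·Cov[X, M], with a=3.1, b=-4.3, c=1.68, d=2.4.
ac·Var(X) = 3.1·1.68·23.5 = 122.388
bd·Var(M) = (-4.3)·2.4·39 = -402.48
(ad+bc)·Cov[X, M] = (0.216)·0.5 = 0.108
Cov[Q, S] = 122.388 + (-402.48) + 0.108 = -279.984.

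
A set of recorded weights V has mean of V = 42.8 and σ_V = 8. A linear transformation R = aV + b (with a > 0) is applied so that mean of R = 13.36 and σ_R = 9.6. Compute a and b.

σ_R = a·σ_V (a > 0), so a = 9.6/8 = 1.2.
mean of R = a·mean of V + b, so b = 13.36 − 1.2·42.8 = -38.

a = 1.2, b = -38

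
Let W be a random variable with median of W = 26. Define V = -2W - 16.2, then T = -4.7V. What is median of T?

median of V = (-2)·26 + (-16.2) = -68.2.
median of T = (-4.7)·(-68.2) = 320.54.

median of T = 320.54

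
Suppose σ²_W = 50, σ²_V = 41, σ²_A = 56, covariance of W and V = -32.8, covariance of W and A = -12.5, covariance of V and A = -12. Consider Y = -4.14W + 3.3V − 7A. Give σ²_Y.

σ²_Y = 4773.5972

σ²_Y = a²·σ²_W + b²·σ²_V + c²·σ²_A + 2ab·covariance of W and V + 2ac·covariance of W and A + 2bc·covariance of V and A, with a = -4.14, b = 3.3, c = -7.
= 856.98 + 446.49 + 2744 + 896.2272 + (-724.5) + 554.4
= 4773.5972.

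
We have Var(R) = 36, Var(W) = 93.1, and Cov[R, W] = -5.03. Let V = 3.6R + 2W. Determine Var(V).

Var(V) = a²·Var(R) + b²·Var(W) + 2ab·Cov[R, W] with a = 3.6, b = 2.
= 3.6²·36 + 2²·93.1 + 2·3.6·2·(-5.03)
= 466.56 + 372.4 + (-72.432) = 766.528.

Var(V) = 766.528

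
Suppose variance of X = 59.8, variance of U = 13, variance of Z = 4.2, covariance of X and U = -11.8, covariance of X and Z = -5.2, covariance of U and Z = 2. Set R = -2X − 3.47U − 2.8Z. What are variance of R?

variance of R = a²·variance of X + b²·variance of U + c²·variance of Z + 2ab·covariance of X and U + 2ac·covariance of X and Z + 2bc·covariance of U and Z, with a = -2, b = -3.47, c = -2.8.
= 239.2 + 156.5317 + 32.928 + (-163.784) + (-58.24) + 38.864
= 245.4997.

variance of R = 245.4997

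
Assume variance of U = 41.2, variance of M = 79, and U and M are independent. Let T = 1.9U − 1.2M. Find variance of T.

variance of T = 262.492

variance of T = a²·variance of U + b²·variance of M + 2ab·Cov(U, M) with a = 1.9, b = -1.2.
Independence gives Cov(U, M) = 0.
= 1.9²·41.2 + (-1.2)²·79 + 2·1.9·(-1.2)·0
= 148.732 + 113.76 + 0 = 262.492.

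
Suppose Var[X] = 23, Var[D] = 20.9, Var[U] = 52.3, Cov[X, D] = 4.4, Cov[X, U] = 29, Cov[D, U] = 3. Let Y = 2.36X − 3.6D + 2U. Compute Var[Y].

Var[Y] = a²·Var[X] + b²·Var[D] + c²·Var[U] + 2ab·Cov[X, D] + 2ac·Cov[X, U] + 2bc·Cov[D, U], with a = 2.36, b = -3.6, c = 2.
= 128.1008 + 270.864 + 209.2 + (-74.7648) + 273.76 + (-43.2)
= 763.96.

Var[Y] = 763.96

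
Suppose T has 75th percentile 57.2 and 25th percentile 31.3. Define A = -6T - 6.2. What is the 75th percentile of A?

Since a = -6 < 0 the transformation is decreasing, reversing order: the 75th percentile of A corresponds to the 25th percentile of T.
So P_{75}(A) = a·P_{25}(T) + b = (-6)·31.3 + (-6.2) = -194.

75th percentile of A = -194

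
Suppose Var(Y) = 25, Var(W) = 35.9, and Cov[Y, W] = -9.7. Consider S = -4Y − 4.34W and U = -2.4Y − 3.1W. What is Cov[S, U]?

Cov[S, U] = 501.6834

By bilinearity, Cov[S, U] = ac·Var(Y) + bd·Var(W) + (ad+bc)·Cov[Y, W], with a=-4, b=-4.34, c=-2.4, d=-3.1.
ac·Var(Y) = (-4)·(-2.4)·25 = 240
bd·Var(W) = (-4.34)·(-3.1)·35.9 = 482.9986
(ad+bc)·Cov[Y, W] = (22.816)·(-9.7) = -221.3152
Cov[S, U] = 240 + 482.9986 + (-221.3152) = 501.6834.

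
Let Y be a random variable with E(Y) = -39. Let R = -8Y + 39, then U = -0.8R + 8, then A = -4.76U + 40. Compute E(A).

E(R) = (-8)·(-39) + 39 = 351.
E(U) = (-0.8)·351 + 8 = -272.8.
E(A) = (-4.76)·(-272.8) + 40 = 1338.528.

E(A) = 1338.528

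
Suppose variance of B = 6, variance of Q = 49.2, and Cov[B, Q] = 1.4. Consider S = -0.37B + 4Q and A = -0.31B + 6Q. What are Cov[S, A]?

Cov[S, A] = 1176.6442

By bilinearity, Cov[S, A] = ac·variance of B + bd·variance of Q + (ad+bc)·Cov[B, Q], with a=-0.37, b=4, c=-0.31, d=6.
ac·variance of B = (-0.37)·(-0.31)·6 = 0.6882
bd·variance of Q = 4·6·49.2 = 1180.8
(ad+bc)·Cov[B, Q] = (-3.46)·1.4 = -4.844
Cov[S, A] = 0.6882 + 1180.8 + (-4.844) = 1176.6442.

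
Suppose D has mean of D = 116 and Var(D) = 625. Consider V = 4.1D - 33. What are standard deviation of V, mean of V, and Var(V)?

V = 4.1D - 33 is linear with a = 4.1, b = -33.
standard deviation of D = √625 = 25.
standard deviation of V = |a|·standard deviation of D = |4.1|·25 = 102.5.
mean of V = a·mean of D + b = 4.1·116 + (-33) = 442.6.
Var(V) = a²·Var(D) = 4.1²·625 = 10506.25 (the additive constant -33 does not affect variance).

standard deviation of V = 102.5, mean of V = 442.6, Var(V) = 10506.25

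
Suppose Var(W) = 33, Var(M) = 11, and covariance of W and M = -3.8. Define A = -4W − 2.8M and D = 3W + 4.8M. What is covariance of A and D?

By bilinearity, covariance of A and D = ac·Var(W) + bd·Var(M) + (ad+bc)·covariance of W and M, with a=-4, b=-2.8, c=3, d=4.8.
ac·Var(W) = (-4)·3·33 = -396
bd·Var(M) = (-2.8)·4.8·11 = -147.84
(ad+bc)·covariance of W and M = (-27.6)·(-3.8) = 104.88
covariance of A and D = -396 + (-147.84) + 104.88 = -438.96.

covariance of A and D = -438.96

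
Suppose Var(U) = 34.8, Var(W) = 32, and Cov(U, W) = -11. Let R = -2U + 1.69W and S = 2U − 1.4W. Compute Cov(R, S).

Cov(R, S) = -282.892

By bilinearity, Cov(R, S) = ac·Var(U) + bd·Var(W) + (ad+bc)·Cov(U, W), with a=-2, b=1.69, c=2, d=-1.4.
ac·Var(U) = (-2)·2·34.8 = -139.2
bd·Var(W) = 1.69·(-1.4)·32 = -75.712
(ad+bc)·Cov(U, W) = (6.18)·(-11) = -67.98
Cov(R, S) = -139.2 + (-75.712) + (-67.98) = -282.892.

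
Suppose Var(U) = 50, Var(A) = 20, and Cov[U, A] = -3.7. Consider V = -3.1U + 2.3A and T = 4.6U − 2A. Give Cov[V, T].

Cov[V, T] = -867.086

By bilinearity, Cov[V, T] = ac·Var(U) + bd·Var(A) + (ad+bc)·Cov[U, A], with a=-3.1, b=2.3, c=4.6, d=-2.
ac·Var(U) = (-3.1)·4.6·50 = -713
bd·Var(A) = 2.3·(-2)·20 = -92
(ad+bc)·Cov[U, A] = (16.78)·(-3.7) = -62.086
Cov[V, T] = -713 + (-92) + (-62.086) = -867.086.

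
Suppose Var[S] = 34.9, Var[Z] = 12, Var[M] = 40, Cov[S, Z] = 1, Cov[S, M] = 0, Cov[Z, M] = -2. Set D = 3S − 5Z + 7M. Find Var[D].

Var[D] = 2684.1

Var[D] = a²·Var[S] + b²·Var[Z] + c²·Var[M] + 2ab·Cov[S, Z] + 2ac·Cov[S, M] + 2bc·Cov[Z, M], with a = 3, b = -5, c = 7.
= 314.1 + 300 + 1960 + (-30) + 0 + 140
= 2684.1.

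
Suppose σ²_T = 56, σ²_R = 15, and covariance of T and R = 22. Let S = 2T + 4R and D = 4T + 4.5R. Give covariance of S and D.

By bilinearity, covariance of S and D = ac·σ²_T + bd·σ²_R + (ad+bc)·covariance of T and R, with a=2, b=4, c=4, d=4.5.
ac·σ²_T = 2·4·56 = 448
bd·σ²_R = 4·4.5·15 = 270
(ad+bc)·covariance of T and R = (25)·22 = 550
covariance of S and D = 448 + 270 + 550 = 1268.

covariance of S and D = 1268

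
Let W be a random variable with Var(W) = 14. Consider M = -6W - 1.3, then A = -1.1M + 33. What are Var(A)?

Var(A) = 609.84

Var(M) = (-6)²·14 = 504.
Var(A) = (-1.1)²·504 = 609.84.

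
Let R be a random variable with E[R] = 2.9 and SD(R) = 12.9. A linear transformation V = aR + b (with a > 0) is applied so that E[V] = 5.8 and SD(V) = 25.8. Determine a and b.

SD(V) = a·SD(R) (a > 0), so a = 25.8/12.9 = 2.
E[V] = a·E[R] + b, so b = 5.8 − 2·2.9 = 0.

a = 2, b = 0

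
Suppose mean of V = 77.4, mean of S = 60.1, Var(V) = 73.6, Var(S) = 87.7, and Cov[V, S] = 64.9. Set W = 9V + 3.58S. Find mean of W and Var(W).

mean of W = 9·mean of V + 3.58·mean of S = 9·77.4 + 3.58·60.1 = 911.758.
Var(W) = a²·Var(V) + b²·Var(S) + 2ab·Cov[V, S] with a = 9, b = 3.58.
= 9²·73.6 + 3.58²·87.7 + 2·9·3.58·64.9
= 5961.6 + 1123.99828 + 4182.156 = 11267.75428.

mean of W = 911.758, Var(W) = 11267.75428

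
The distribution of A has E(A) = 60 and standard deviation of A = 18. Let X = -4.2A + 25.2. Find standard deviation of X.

X = -4.2A + 25.2 is linear with a = -4.2, b = 25.2.
standard deviation of X = |a|·standard deviation of A = |-4.2|·18 = 75.6.

standard deviation of X = 75.6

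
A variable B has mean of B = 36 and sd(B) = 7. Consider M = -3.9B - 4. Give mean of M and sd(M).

M = -3.9B - 4 is linear with a = -3.9, b = -4.
mean of M = a·mean of B + b = (-3.9)·36 + (-4) = -144.4.
sd(M) = |a|·sd(B) = |-3.9|·7 = 27.3.

mean of M = -144.4, sd(M) = 27.3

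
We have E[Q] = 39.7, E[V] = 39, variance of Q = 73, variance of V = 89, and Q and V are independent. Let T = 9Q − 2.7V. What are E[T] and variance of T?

E[T] = 9·E[Q] + (-2.7)·E[V] = 9·39.7 + (-2.7)·39 = 252.
variance of T = a²·variance of Q + b²·variance of V + 2ab·Cov[Q, V] with a = 9, b = -2.7.
Independence gives Cov[Q, V] = 0.
= 9²·73 + (-2.7)²·89 + 2·9·(-2.7)·0
= 5913 + 648.81 + 0 = 6561.81.

E[T] = 252, variance of T = 6561.81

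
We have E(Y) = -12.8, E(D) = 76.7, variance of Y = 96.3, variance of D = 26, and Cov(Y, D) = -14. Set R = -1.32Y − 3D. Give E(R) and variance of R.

E(R) = -213.204, variance of R = 290.91312

E(R) = (-1.32)·E(Y) + (-3)·E(D) = (-1.32)·(-12.8) + (-3)·76.7 = -213.204.
variance of R = a²·variance of Y + b²·variance of D + 2ab·Cov(Y, D) with a = -1.32, b = -3.
= (-1.32)²·96.3 + (-3)²·26 + 2·(-1.32)·(-3)·(-14)
= 167.79312 + 234 + (-110.88) = 290.91312.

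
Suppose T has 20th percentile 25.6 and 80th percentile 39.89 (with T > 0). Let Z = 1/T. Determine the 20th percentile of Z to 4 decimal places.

20th percentile of Z = 0.0251

1/T is decreasing on T > 0, so percentile order reverses: P_{20}(Z) uses P_{80}(T) = 39.89.
P_{20}(Z) = 1/39.89 ≈ 0.0251.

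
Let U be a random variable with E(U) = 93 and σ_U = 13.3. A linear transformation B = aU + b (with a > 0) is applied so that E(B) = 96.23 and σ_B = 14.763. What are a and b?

a = 1.11, b = -7

σ_B = a·σ_U (a > 0), so a = 14.763/13.3 = 1.11.
E(B) = a·E(U) + b, so b = 96.23 − 1.11·93 = -7.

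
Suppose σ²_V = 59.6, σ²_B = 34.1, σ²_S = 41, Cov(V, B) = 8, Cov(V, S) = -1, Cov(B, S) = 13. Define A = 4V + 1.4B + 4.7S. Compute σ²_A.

σ²_A = 2149.206

σ²_A = a²·σ²_V + b²·σ²_B + c²·σ²_S + 2ab·Cov(V, B) + 2ac·Cov(V, S) + 2bc·Cov(B, S), with a = 4, b = 1.4, c = 4.7.
= 953.6 + 66.836 + 905.69 + 89.6 + (-37.6) + 171.08
= 2149.206.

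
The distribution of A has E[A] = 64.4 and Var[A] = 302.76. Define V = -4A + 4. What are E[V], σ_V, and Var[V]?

V = -4A + 4 is linear with a = -4, b = 4.
E[V] = a·E[A] + b = (-4)·64.4 + 4 = -253.6.
σ_A = √302.76 = 17.4.
σ_V = |a|·σ_A = |-4|·17.4 = 69.6.
Var[V] = a²·Var[A] = (-4)²·302.76 = 4844.16 (the additive constant 4 does not affect variance).

E[V] = -253.6, σ_V = 69.6, Var[V] = 4844.16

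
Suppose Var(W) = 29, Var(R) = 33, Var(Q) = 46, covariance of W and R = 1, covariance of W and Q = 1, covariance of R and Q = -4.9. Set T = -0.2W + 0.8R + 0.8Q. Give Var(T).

Var(T) = 44.808

Var(T) = a²·Var(W) + b²·Var(R) + c²·Var(Q) + 2ab·covariance of W and R + 2ac·covariance of W and Q + 2bc·covariance of R and Q, with a = -0.2, b = 0.8, c = 0.8.
= 1.16 + 21.12 + 29.44 + (-0.32) + (-0.32) + (-6.272)
= 44.808.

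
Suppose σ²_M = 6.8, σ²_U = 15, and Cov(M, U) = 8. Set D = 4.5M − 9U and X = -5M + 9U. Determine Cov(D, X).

By bilinearity, Cov(D, X) = ac·σ²_M + bd·σ²_U + (ad+bc)·Cov(M, U), with a=4.5, b=-9, c=-5, d=9.
ac·σ²_M = 4.5·(-5)·6.8 = -153
bd·σ²_U = (-9)·9·15 = -1215
(ad+bc)·Cov(M, U) = (85.5)·8 = 684
Cov(D, X) = -153 + (-1215) + 684 = -684.

Cov(D, X) = -684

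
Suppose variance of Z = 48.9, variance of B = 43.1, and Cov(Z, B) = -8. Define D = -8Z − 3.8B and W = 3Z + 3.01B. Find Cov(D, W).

By bilinearity, Cov(D, W) = ac·variance of Z + bd·variance of B + (ad+bc)·Cov(Z, B), with a=-8, b=-3.8, c=3, d=3.01.
ac·variance of Z = (-8)·3·48.9 = -1173.6
bd·variance of B = (-3.8)·3.01·43.1 = -492.9778
(ad+bc)·Cov(Z, B) = (-35.48)·(-8) = 283.84
Cov(D, W) = -1173.6 + (-492.9778) + 283.84 = -1382.7378.

Cov(D, W) = -1382.7378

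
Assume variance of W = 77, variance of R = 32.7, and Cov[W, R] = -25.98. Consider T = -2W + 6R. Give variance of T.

variance of T = a²·variance of W + b²·variance of R + 2ab·Cov[W, R] with a = -2, b = 6.
= (-2)²·77 + 6²·32.7 + 2·(-2)·6·(-25.98)
= 308 + 1177.2 + 623.52 = 2108.72.

variance of T = 2108.72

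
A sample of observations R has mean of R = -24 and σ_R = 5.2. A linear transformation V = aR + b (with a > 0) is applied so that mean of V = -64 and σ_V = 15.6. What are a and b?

a = 3, b = 8

σ_V = a·σ_R (a > 0), so a = 15.6/5.2 = 3.
mean of V = a·mean of R + b, so b = -64 − 3·(-24) = 8.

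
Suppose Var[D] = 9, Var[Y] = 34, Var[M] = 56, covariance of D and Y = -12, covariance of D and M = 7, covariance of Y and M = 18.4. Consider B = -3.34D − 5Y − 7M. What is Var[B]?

Var[B] = 4908.9204

Var[B] = a²·Var[D] + b²·Var[Y] + c²·Var[M] + 2ab·covariance of D and Y + 2ac·covariance of D and M + 2bc·covariance of Y and M, with a = -3.34, b = -5, c = -7.
= 100.4004 + 850 + 2744 + (-400.8) + 327.32 + 1288
= 4908.9204.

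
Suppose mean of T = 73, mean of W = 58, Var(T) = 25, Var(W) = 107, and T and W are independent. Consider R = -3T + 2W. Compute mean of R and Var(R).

mean of R = -103, Var(R) = 653

mean of R = (-3)·mean of T + 2·mean of W = (-3)·73 + 2·58 = -103.
Var(R) = a²·Var(T) + b²·Var(W) + 2ab·Cov(T, W) with a = -3, b = 2.
Independence gives Cov(T, W) = 0.
= (-3)²·25 + 2²·107 + 2·(-3)·2·0
= 225 + 428 + 0 = 653.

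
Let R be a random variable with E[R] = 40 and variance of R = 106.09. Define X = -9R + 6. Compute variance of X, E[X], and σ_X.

variance of X = 8593.29, E[X] = -354, σ_X = 92.7

X = -9R + 6 is linear with a = -9, b = 6.
variance of X = a²·variance of R = (-9)²·106.09 = 8593.29 (the additive constant 6 does not affect variance).
E[X] = a·E[R] + b = (-9)·40 + 6 = -354.
σ_R = √106.09 = 10.3.
σ_X = |a|·σ_R = |-9|·10.3 = 92.7.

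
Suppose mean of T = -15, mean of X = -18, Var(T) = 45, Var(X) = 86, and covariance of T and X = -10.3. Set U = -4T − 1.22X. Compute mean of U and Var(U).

mean of U = 81.96, Var(U) = 747.4744

mean of U = (-4)·mean of T + (-1.22)·mean of X = (-4)·(-15) + (-1.22)·(-18) = 81.96.
Var(U) = a²·Var(T) + b²·Var(X) + 2ab·covariance of T and X with a = -4, b = -1.22.
= (-4)²·45 + (-1.22)²·86 + 2·(-4)·(-1.22)·(-10.3)
= 720 + 128.0024 + (-100.528) = 747.4744.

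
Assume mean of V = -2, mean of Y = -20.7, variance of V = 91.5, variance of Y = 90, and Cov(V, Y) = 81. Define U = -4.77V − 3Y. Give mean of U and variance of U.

mean of U = (-4.77)·mean of V + (-3)·mean of Y = (-4.77)·(-2) + (-3)·(-20.7) = 71.64.
variance of U = a²·variance of V + b²·variance of Y + 2ab·Cov(V, Y) with a = -4.77, b = -3.
= (-4.77)²·91.5 + (-3)²·90 + 2·(-4.77)·(-3)·81
= 2081.89035 + 810 + 2318.22 = 5210.11035.

mean of U = 71.64, variance of U = 5210.11035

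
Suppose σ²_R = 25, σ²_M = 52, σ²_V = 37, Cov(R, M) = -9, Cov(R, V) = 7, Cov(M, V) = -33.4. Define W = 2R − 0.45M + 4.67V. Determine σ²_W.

σ²_W = a²·σ²_R + b²·σ²_M + c²·σ²_V + 2ab·Cov(R, M) + 2ac·Cov(R, V) + 2bc·Cov(M, V), with a = 2, b = -0.45, c = 4.67.
= 100 + 10.53 + 806.9293 + 16.2 + 130.76 + 140.3802
= 1204.7995.

σ²_W = 1204.7995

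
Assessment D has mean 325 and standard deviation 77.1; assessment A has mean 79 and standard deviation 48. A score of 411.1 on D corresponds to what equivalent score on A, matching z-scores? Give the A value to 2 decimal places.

z = (411.1 − 325)/77.1 ≈ 1.1167.
A = 79 + z·48 = 79 + (411.1 − 325)·48/77.1 ≈ 132.60.

A = 132.60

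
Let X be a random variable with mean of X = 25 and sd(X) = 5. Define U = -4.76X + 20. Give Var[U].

Var[U] = 566.44

U = -4.76X + 20 is linear with a = -4.76, b = 20.
Var[X] = 5² = 25.
Var[U] = a²·Var[X] = (-4.76)²·25 = 566.44 (the additive constant 20 does not affect variance).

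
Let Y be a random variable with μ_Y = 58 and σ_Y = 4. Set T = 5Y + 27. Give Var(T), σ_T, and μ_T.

T = 5Y + 27 is linear with a = 5, b = 27.
Var(Y) = 4² = 16.
Var(T) = a²·Var(Y) = 5²·16 = 400 (the additive constant 27 does not affect variance).
σ_T = |a|·σ_Y = |5|·4 = 20.
μ_T = a·μ_Y + b = 5·58 + 27 = 317.

Var(T) = 400, σ_T = 20, μ_T = 317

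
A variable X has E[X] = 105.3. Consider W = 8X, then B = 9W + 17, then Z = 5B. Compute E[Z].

E[W] = 8·105.3 = 842.4.
E[B] = 9·842.4 + 17 = 7598.6.
E[Z] = 5·7598.6 = 37993.

E[Z] = 37993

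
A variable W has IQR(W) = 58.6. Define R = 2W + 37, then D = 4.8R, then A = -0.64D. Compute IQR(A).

IQR(A) = 360.0384

IQR(R) = |2|·58.6 = 117.2.
IQR(D) = |4.8|·117.2 = 562.56.
IQR(A) = |-0.64|·562.56 = 360.0384.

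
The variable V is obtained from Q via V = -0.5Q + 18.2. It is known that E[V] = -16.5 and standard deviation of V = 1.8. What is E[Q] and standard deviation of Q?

From V = -0.5Q + 18.2: E[V] = a·E[Q] + b, so E[Q] = (E[V] − b)/a = (-16.5 − 18.2)/(-0.5) = 69.4.
standard deviation of V = |a|·standard deviation of Q, so standard deviation of Q = 1.8/|-0.5| = 3.6.

E[Q] = 69.4, standard deviation of Q = 3.6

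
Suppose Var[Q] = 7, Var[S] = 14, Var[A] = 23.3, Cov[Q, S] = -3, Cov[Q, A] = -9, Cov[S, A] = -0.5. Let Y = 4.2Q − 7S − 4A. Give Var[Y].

Var[Y] = a²·Var[Q] + b²·Var[S] + c²·Var[A] + 2ab·Cov[Q, S] + 2ac·Cov[Q, A] + 2bc·Cov[S, A], with a = 4.2, b = -7, c = -4.
= 123.48 + 686 + 372.8 + 176.4 + 302.4 + (-28)
= 1633.08.

Var[Y] = 1633.08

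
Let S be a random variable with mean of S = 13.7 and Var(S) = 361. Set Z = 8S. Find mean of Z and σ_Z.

Z = 8S is linear with a = 8, b = 0.
mean of Z = a·mean of S + b = 8·13.7 = 109.6.
σ_S = √361 = 19.
σ_Z = |a|·σ_S = |8|·19 = 152.

mean of Z = 109.6, σ_Z = 152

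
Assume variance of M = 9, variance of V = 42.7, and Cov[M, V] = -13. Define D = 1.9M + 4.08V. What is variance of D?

variance of D = a²·variance of M + b²·variance of V + 2ab·Cov[M, V] with a = 1.9, b = 4.08.
= 1.9²·9 + 4.08²·42.7 + 2·1.9·4.08·(-13)
= 32.49 + 710.80128 + (-201.552) = 541.73928.

variance of D = 541.73928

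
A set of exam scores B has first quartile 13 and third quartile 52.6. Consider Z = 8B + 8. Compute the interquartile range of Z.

IQR(Z) = 316.8

IQR of B = Q3 − Q1 = 52.6 − 13 = 39.6.
Under Z = aB + b, IQR(Z) = |a|·IQR(B) = |8|·39.6 = 316.8 (shifts cancel; spread scales by |a|).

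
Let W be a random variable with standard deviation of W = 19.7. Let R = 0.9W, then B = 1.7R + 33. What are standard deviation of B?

standard deviation of B = 30.141

standard deviation of R = |0.9|·19.7 = 17.73.
standard deviation of B = |1.7|·17.73 = 30.141.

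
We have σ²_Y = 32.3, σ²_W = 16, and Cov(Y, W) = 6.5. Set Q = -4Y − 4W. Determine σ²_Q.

σ²_Q = 980.8

σ²_Q = a²·σ²_Y + b²·σ²_W + 2ab·Cov(Y, W) with a = -4, b = -4.
= (-4)²·32.3 + (-4)²·16 + 2·(-4)·(-4)·6.5
= 516.8 + 256 + 208 = 980.8.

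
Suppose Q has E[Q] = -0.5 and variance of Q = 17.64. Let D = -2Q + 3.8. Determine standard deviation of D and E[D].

D = -2Q + 3.8 is linear with a = -2, b = 3.8.
standard deviation of Q = √17.64 = 4.2.
standard deviation of D = |a|·standard deviation of Q = |-2|·4.2 = 8.4.
E[D] = a·E[Q] + b = (-2)·(-0.5) + 3.8 = 4.8.

standard deviation of D = 8.4, E[D] = 4.8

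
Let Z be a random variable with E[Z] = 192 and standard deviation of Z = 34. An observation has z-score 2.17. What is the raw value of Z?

Z = E[Z] + z·standard deviation of Z = 192 + 2.17·34 = 265.78.

Z = 265.78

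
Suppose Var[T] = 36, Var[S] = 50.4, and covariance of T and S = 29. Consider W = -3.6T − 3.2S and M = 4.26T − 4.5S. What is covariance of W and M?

By bilinearity, covariance of W and M = ac·Var[T] + bd·Var[S] + (ad+bc)·covariance of T and S, with a=-3.6, b=-3.2, c=4.26, d=-4.5.
ac·Var[T] = (-3.6)·4.26·36 = -552.096
bd·Var[S] = (-3.2)·(-4.5)·50.4 = 725.76
(ad+bc)·covariance of T and S = (2.568)·29 = 74.472
covariance of W and M = -552.096 + 725.76 + 74.472 = 248.136.

covariance of W and M = 248.136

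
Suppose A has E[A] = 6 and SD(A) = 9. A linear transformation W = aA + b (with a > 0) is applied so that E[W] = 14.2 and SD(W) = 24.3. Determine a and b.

SD(W) = a·SD(A) (a > 0), so a = 24.3/9 = 2.7.
E[W] = a·E[A] + b, so b = 14.2 − 2.7·6 = -2.

a = 2.7, b = -2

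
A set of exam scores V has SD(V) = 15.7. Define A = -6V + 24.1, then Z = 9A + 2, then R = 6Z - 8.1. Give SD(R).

SD(R) = 5086.8

SD(A) = |-6|·15.7 = 94.2.
SD(Z) = |9|·94.2 = 847.8.
SD(R) = |6|·847.8 = 5086.8.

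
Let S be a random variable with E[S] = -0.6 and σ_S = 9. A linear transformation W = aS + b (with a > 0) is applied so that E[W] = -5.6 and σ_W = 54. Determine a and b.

a = 6, b = -2

σ_W = a·σ_S (a > 0), so a = 54/9 = 6.
E[W] = a·E[S] + b, so b = -5.6 − 6·(-0.6) = -2.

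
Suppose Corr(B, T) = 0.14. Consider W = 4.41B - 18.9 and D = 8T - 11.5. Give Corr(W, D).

Corr(W, D) = 0.14

Linear rescalings preserve correlation up to sign; here the slopes 4.41 and 8 have the same sign, so Corr(W, D) = Corr(B, T) = 0.14.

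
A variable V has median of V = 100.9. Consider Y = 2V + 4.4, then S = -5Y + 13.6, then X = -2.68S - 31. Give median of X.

median of Y = 2·100.9 + 4.4 = 206.2.
median of S = (-5)·206.2 + 13.6 = -1017.4.
median of X = (-2.68)·(-1017.4) + (-31) = 2695.632.

median of X = 2695.632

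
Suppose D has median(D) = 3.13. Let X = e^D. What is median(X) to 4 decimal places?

e^D is monotone on this domain, so median(X) = exp(3.13) ≈ 22.874.

median(X) = 22.874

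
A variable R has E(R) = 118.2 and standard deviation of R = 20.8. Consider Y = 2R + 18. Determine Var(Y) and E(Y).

Y = 2R + 18 is linear with a = 2, b = 18.
Var(R) = 20.8² = 432.64.
Var(Y) = a²·Var(R) = 2²·432.64 = 1730.56 (the additive constant 18 does not affect variance).
E(Y) = a·E(R) + b = 2·118.2 + 18 = 254.4.

Var(Y) = 1730.56, E(Y) = 254.4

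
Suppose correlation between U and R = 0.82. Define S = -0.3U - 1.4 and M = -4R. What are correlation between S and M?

correlation between S and M = 0.82

Linear rescalings preserve correlation up to sign; here the slopes -0.3 and -4 have the same sign, so correlation between S and M = correlation between U and R = 0.82.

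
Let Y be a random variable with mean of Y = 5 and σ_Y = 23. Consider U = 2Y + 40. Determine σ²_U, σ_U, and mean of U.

U = 2Y + 40 is linear with a = 2, b = 40.
σ²_Y = 23² = 529.
σ²_U = a²·σ²_Y = 2²·529 = 2116 (the additive constant 40 does not affect variance).
σ_U = |a|·σ_Y = |2|·23 = 46.
mean of U = a·mean of Y + b = 2·5 + 40 = 50.

σ²_U = 2116, σ_U = 46, mean of U = 50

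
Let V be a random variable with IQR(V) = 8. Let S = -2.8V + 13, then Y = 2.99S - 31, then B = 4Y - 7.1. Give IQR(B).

IQR(B) = 267.904

IQR(S) = |-2.8|·8 = 22.4.
IQR(Y) = |2.99|·22.4 = 66.976.
IQR(B) = |4|·66.976 = 267.904.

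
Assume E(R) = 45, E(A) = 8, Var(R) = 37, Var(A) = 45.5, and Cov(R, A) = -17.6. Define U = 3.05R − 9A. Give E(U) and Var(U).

E(U) = 3.05·E(R) + (-9)·E(A) = 3.05·45 + (-9)·8 = 65.25.
Var(U) = a²·Var(R) + b²·Var(A) + 2ab·Cov(R, A) with a = 3.05, b = -9.
= 3.05²·37 + (-9)²·45.5 + 2·3.05·(-9)·(-17.6)
= 344.1925 + 3685.5 + 966.24 = 4995.9325.

E(U) = 65.25, Var(U) = 4995.9325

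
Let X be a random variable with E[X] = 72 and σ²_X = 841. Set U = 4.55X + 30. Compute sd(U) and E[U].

U = 4.55X + 30 is linear with a = 4.55, b = 30.
sd(X) = √841 = 29.
sd(U) = |a|·sd(X) = |4.55|·29 = 131.95.
E[U] = a·E[X] + b = 4.55·72 + 30 = 357.6.

sd(U) = 131.95, E[U] = 357.6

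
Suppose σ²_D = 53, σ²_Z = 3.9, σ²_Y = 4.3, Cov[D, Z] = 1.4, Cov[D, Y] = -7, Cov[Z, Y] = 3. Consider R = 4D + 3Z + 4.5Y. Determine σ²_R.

σ²_R = 832.775

σ²_R = a²·σ²_D + b²·σ²_Z + c²·σ²_Y + 2ab·Cov[D, Z] + 2ac·Cov[D, Y] + 2bc·Cov[Z, Y], with a = 4, b = 3, c = 4.5.
= 848 + 35.1 + 87.075 + 33.6 + (-252) + 81
= 832.775.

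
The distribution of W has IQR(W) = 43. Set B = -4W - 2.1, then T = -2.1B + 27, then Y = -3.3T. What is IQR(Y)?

IQR(Y) = 1191.96

IQR(B) = |-4|·43 = 172.
IQR(T) = |-2.1|·172 = 361.2.
IQR(Y) = |-3.3|·361.2 = 1191.96.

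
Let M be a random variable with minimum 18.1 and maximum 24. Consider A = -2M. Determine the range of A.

Range(A) = 11.8

Range of M = 24 − 18.1 = 5.9.
Range(A) = |a|·Range(M) = |-2|·5.9 = 11.8.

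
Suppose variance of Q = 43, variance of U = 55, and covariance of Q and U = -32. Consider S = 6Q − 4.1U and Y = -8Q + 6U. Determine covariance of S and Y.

covariance of S and Y = -5618.6

By bilinearity, covariance of S and Y = ac·variance of Q + bd·variance of U + (ad+bc)·covariance of Q and U, with a=6, b=-4.1, c=-8, d=6.
ac·variance of Q = 6·(-8)·43 = -2064
bd·variance of U = (-4.1)·6·55 = -1353
(ad+bc)·covariance of Q and U = (68.8)·(-32) = -2201.6
covariance of S and Y = -2064 + (-1353) + (-2201.6) = -5618.6.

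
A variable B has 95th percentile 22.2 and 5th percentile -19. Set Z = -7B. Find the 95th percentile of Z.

95th percentile of Z = 133

Since a = -7 < 0 the transformation is decreasing, reversing order: the 95th percentile of Z corresponds to the 5th percentile of B.
So P_{95}(Z) = a·P_{5}(B) + b = (-7)·(-19) = 133.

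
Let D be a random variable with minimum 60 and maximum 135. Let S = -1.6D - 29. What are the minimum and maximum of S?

a = -1.6 < 0, so order reverses: min(S) = a·max(D)+b = (-1.6)·135 + (-29) = -245; max(S) = a·min(D)+b = (-1.6)·60 + (-29) = -125.

min(S) = -245, max(S) = -125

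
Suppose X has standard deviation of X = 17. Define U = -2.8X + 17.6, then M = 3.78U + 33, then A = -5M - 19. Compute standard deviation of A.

standard deviation of U = |-2.8|·17 = 47.6.
standard deviation of M = |3.78|·47.6 = 179.928.
standard deviation of A = |-5|·179.928 = 899.64.

standard deviation of A = 899.64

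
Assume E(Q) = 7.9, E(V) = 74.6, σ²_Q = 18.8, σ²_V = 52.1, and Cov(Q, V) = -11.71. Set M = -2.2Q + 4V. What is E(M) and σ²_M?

E(M) = (-2.2)·E(Q) + 4·E(V) = (-2.2)·7.9 + 4·74.6 = 281.02.
σ²_M = a²·σ²_Q + b²·σ²_V + 2ab·Cov(Q, V) with a = -2.2, b = 4.
= (-2.2)²·18.8 + 4²·52.1 + 2·(-2.2)·4·(-11.71)
= 90.992 + 833.6 + 206.096 = 1130.688.

E(M) = 281.02, σ²_M = 1130.688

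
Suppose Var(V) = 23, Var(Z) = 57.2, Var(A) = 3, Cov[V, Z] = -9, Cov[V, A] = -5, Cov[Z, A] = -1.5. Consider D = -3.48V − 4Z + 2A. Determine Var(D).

Var(D) = 1048.7792

Var(D) = a²·Var(V) + b²·Var(Z) + c²·Var(A) + 2ab·Cov[V, Z] + 2ac·Cov[V, A] + 2bc·Cov[Z, A], with a = -3.48, b = -4, c = 2.
= 278.5392 + 915.2 + 12 + (-250.56) + 69.6 + 24
= 1048.7792.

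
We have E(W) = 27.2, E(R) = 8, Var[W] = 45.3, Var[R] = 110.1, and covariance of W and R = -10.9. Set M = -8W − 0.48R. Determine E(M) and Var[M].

E(M) = -221.44, Var[M] = 2840.85504

E(M) = (-8)·E(W) + (-0.48)·E(R) = (-8)·27.2 + (-0.48)·8 = -221.44.
Var[M] = a²·Var[W] + b²·Var[R] + 2ab·covariance of W and R with a = -8, b = -0.48.
= (-8)²·45.3 + (-0.48)²·110.1 + 2·(-8)·(-0.48)·(-10.9)
= 2899.2 + 25.36704 + (-83.712) = 2840.85504.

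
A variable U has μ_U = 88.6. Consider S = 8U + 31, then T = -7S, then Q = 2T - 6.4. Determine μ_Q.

μ_Q = -10363.6

μ_S = 8·88.6 + 31 = 739.8.
μ_T = (-7)·739.8 = -5178.6.
μ_Q = 2·(-5178.6) + (-6.4) = -10363.6.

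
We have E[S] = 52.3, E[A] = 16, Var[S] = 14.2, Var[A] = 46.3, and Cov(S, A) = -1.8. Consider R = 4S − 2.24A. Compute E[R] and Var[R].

E[R] = 4·E[S] + (-2.24)·E[A] = 4·52.3 + (-2.24)·16 = 173.36.
Var[R] = a²·Var[S] + b²·Var[A] + 2ab·Cov(S, A) with a = 4, b = -2.24.
= 4²·14.2 + (-2.24)²·46.3 + 2·4·(-2.24)·(-1.8)
= 227.2 + 232.31488 + 32.256 = 491.77088.

E[R] = 173.36, Var[R] = 491.77088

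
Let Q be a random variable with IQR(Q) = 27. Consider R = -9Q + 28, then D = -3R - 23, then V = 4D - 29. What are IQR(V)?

IQR(R) = |-9|·27 = 243.
IQR(D) = |-3|·243 = 729.
IQR(V) = |4|·729 = 2916.

IQR(V) = 2916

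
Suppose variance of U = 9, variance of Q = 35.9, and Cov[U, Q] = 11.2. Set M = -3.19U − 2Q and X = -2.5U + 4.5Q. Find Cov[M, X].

Cov[M, X] = -356.101

By bilinearity, Cov[M, X] = ac·variance of U + bd·variance of Q + (ad+bc)·Cov[U, Q], with a=-3.19, b=-2, c=-2.5, d=4.5.
ac·variance of U = (-3.19)·(-2.5)·9 = 71.775
bd·variance of Q = (-2)·4.5·35.9 = -323.1
(ad+bc)·Cov[U, Q] = (-9.355)·11.2 = -104.776
Cov[M, X] = 71.775 + (-323.1) + (-104.776) = -356.101.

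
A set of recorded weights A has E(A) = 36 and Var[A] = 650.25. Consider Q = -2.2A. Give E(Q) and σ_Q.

Q = -2.2A is linear with a = -2.2, b = 0.
E(Q) = a·E(A) + b = (-2.2)·36 = -79.2.
σ_A = √650.25 = 25.5.
σ_Q = |a|·σ_A = |-2.2|·25.5 = 56.1.

E(Q) = -79.2, σ_Q = 56.1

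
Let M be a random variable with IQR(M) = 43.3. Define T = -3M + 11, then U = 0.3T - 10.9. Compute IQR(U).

IQR(U) = 38.97

IQR(T) = |-3|·43.3 = 129.9.
IQR(U) = |0.3|·129.9 = 38.97.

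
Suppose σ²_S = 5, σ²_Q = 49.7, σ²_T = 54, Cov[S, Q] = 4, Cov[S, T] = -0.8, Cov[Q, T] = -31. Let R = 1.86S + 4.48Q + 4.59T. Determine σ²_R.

σ²_R = a²·σ²_S + b²·σ²_Q + c²·σ²_T + 2ab·Cov[S, Q] + 2ac·Cov[S, T] + 2bc·Cov[Q, T], with a = 1.86, b = 4.48, c = 4.59.
= 17.298 + 997.49888 + 1137.6774 + 66.6624 + (-13.65984) + (-1274.9184)
= 930.55844.

σ²_R = 930.55844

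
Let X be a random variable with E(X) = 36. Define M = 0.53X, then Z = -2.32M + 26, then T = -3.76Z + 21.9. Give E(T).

E(T) = 90.578656

E(M) = 0.53·36 = 19.08.
E(Z) = (-2.32)·19.08 + 26 = -18.2656.
E(T) = (-3.76)·(-18.2656) + 21.9 = 90.578656.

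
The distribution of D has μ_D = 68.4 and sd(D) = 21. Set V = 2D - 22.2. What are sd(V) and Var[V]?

V = 2D - 22.2 is linear with a = 2, b = -22.2.
sd(V) = |a|·sd(D) = |2|·21 = 42.
Var[D] = 21² = 441.
Var[V] = a²·Var[D] = 2²·441 = 1764 (the additive constant -22.2 does not affect variance).

sd(V) = 42, Var[V] = 1764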